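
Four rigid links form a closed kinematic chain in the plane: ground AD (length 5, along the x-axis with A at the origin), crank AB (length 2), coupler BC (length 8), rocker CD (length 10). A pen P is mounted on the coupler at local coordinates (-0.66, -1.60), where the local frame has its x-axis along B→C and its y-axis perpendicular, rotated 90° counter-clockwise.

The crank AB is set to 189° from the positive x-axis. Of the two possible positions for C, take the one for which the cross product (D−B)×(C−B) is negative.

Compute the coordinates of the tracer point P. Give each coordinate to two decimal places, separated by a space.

-3.66 0.09

A=(0,0), D=(5.00,0)
B = A + 2.00·(cos189°, sin189°) = (-1.9754, -0.3129)
|BD| = 6.9824
circle(B,8.00) ∩ circle(D,10.00): a=0.9133, h=7.9477
  candidates: C₊=(-1.4191,7.6678) cross=55.494; C₋=(-0.7069,-8.2117) cross=-55.494
  mode - wants cross < 0 → take C=(-0.7069,-8.2117) (cross=-55.494)
ex = (C−B)/|BC| = (0.1586,-0.9873); ey = (0.9873,0.1586)
P = B + -0.66·ex + -1.60·ey = (-3.6598,0.0851)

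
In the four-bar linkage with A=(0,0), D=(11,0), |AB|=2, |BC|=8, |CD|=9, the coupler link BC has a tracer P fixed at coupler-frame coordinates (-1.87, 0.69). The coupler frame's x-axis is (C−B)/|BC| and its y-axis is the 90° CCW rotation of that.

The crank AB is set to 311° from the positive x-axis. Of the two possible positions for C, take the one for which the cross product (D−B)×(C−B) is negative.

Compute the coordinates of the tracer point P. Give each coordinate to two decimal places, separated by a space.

0.67 0.38

A=(0,0), D=(11.00,0)
B = A + 2.00·(cos311°, sin311°) = (1.3121, -1.5094)
|BD| = 9.8048
circle(B,8.00) ∩ circle(D,9.00): a=4.0355, h=6.9076
  candidates: C₊=(4.2361,5.9371) cross=67.727; C₋=(6.3629,-7.7134) cross=-67.727
  mode - wants cross < 0 → take C=(6.3629,-7.7134) (cross=-67.727)
ex = (C−B)/|BC| = (0.6313,-0.7755); ey = (0.7755,0.6313)
P = B + -1.87·ex + 0.69·ey = (0.6666,0.3764)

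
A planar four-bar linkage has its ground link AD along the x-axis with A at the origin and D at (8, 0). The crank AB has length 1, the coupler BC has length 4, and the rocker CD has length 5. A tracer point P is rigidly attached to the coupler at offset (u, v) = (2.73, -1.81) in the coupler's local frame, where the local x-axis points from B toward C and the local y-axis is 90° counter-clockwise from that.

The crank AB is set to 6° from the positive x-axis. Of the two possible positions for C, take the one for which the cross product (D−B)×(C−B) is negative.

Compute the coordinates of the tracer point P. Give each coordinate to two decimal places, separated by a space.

1.63 -3.11

A=(0,0), D=(8.00,0)
B = A + 1.00·(cos6°, sin6°) = (0.9945, 0.1045)
|BD| = 7.0063
circle(B,4.00) ∩ circle(D,5.00): a=2.8608, h=2.7956
  candidates: C₊=(3.8968,2.8572) cross=19.587; C₋=(3.8133,-2.7335) cross=-19.587
  mode - wants cross < 0 → take C=(3.8133,-2.7335) (cross=-19.587)
ex = (C−B)/|BC| = (0.7047,-0.7095); ey = (0.7095,0.7047)
P = B + 2.73·ex + -1.81·ey = (1.6342,-3.1079)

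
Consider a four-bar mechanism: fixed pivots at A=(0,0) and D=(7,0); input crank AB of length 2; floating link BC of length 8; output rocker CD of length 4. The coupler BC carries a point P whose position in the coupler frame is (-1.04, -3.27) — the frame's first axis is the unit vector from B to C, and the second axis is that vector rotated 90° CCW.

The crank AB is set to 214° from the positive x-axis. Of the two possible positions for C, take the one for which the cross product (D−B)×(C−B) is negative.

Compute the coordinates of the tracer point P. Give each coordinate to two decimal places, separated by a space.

-3.75 -3.84

A=(0,0), D=(7.00,0)
B = A + 2.00·(cos214°, sin214°) = (-1.6581, -1.1184)
|BD| = 8.7300
circle(B,8.00) ∩ circle(D,4.00): a=7.1141, h=3.6591
  candidates: C₊=(4.9287,3.4219) cross=31.944; C₋=(5.8662,-3.8360) cross=-31.944
  mode - wants cross < 0 → take C=(5.8662,-3.8360) (cross=-31.944)
ex = (C−B)/|BC| = (0.9405,-0.3397); ey = (0.3397,0.9405)
P = B + -1.04·ex + -3.27·ey = (-3.7470,-3.8407)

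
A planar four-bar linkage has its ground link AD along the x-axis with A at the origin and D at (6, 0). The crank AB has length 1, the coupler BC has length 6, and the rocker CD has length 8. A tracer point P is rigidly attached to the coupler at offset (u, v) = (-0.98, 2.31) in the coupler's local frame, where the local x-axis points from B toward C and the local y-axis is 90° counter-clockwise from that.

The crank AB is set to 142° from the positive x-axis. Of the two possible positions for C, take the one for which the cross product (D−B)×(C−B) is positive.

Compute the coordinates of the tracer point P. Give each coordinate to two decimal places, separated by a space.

-3.29 0.41

A=(0,0), D=(6.00,0)
B = A + 1.00·(cos142°, sin142°) = (-0.7880, 0.6157)
|BD| = 6.8159
circle(B,6.00) ∩ circle(D,8.00): a=1.3539, h=5.8452
  candidates: C₊=(1.0883,6.3147) cross=39.840; C₋=(0.0324,-5.3280) cross=-39.840
  mode + wants cross > 0 → take C=(1.0883,6.3147) (cross=39.840)
ex = (C−B)/|BC| = (0.3127,0.9498); ey = (-0.9498,0.3127)
P = B + -0.98·ex + 2.31·ey = (-3.2886,0.4072)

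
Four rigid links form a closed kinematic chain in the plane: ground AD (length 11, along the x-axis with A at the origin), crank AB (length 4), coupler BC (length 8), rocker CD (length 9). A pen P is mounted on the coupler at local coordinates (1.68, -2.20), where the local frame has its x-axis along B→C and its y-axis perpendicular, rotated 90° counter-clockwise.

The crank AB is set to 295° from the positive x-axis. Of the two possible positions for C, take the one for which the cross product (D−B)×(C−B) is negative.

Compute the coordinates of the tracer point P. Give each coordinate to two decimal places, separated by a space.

A=(0,0), D=(11.00,0)
B = A + 4.00·(cos295°, sin295°) = (1.6905, -3.6252)
|BD| = 9.9905
circle(B,8.00) ∩ circle(D,9.00): a=4.1444, h=6.8428
  candidates: C₊=(3.0694,4.2550) cross=68.363; C₋=(8.0355,-8.4977) cross=-68.363
  mode - wants cross < 0 → take C=(8.0355,-8.4977) (cross=-68.363)
ex = (C−B)/|BC| = (0.7931,-0.6091); ey = (0.6091,0.7931)
P = B + 1.68·ex + -2.20·ey = (1.6830,-6.3933)

1.68 -6.39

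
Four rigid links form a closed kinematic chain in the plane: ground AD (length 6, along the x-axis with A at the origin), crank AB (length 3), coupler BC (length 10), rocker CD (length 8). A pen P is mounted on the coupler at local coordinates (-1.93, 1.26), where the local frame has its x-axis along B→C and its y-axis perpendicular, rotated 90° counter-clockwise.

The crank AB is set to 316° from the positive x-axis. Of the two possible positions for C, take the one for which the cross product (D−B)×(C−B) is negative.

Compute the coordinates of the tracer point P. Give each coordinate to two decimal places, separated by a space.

A=(0,0), D=(6.00,0)
B = A + 3.00·(cos316°, sin316°) = (2.1580, -2.0840)
|BD| = 4.3708
circle(B,10.00) ∩ circle(D,8.00): a=6.3036, h=7.7630
  candidates: C₊=(3.9976,7.7454) cross=33.930; C₋=(11.4004,-5.9022) cross=-33.930
  mode - wants cross < 0 → take C=(11.4004,-5.9022) (cross=-33.930)
ex = (C−B)/|BC| = (0.9242,-0.3818); ey = (0.3818,0.9242)
P = B + -1.93·ex + 1.26·ey = (0.8553,-0.1825)

0.86 -0.18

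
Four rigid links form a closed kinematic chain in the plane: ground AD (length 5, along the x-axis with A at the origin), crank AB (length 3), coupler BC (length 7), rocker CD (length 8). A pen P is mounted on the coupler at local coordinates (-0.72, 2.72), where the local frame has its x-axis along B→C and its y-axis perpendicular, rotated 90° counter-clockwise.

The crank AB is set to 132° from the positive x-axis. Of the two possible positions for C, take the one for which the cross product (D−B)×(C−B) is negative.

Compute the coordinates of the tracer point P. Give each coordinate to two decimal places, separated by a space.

0.65 3.17

A=(0,0), D=(5.00,0)
B = A + 3.00·(cos132°, sin132°) = (-2.0074, 2.2294)
|BD| = 7.3535
circle(B,7.00) ∩ circle(D,8.00): a=2.6568, h=6.4762
  candidates: C₊=(2.4878,7.5953) cross=47.623; C₋=(-1.4391,-4.7475) cross=-47.623
  mode - wants cross < 0 → take C=(-1.4391,-4.7475) (cross=-47.623)
ex = (C−B)/|BC| = (0.0812,-0.9967); ey = (0.9967,0.0812)
P = B + -0.72·ex + 2.72·ey = (0.6452,3.1679)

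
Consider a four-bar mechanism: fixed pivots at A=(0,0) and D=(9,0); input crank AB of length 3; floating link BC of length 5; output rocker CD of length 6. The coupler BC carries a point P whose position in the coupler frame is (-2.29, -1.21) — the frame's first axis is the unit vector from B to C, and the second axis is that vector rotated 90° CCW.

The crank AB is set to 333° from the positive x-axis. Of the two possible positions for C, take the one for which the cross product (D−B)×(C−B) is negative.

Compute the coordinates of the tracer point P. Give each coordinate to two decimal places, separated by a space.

0.26 -0.41

A=(0,0), D=(9.00,0)
B = A + 3.00·(cos333°, sin333°) = (2.6730, -1.3620)
|BD| = 6.4719
circle(B,5.00) ∩ circle(D,6.00): a=2.3861, h=4.3939
  candidates: C₊=(4.0810,3.4357) cross=28.437; C₋=(5.9304,-5.1553) cross=-28.437
  mode - wants cross < 0 → take C=(5.9304,-5.1553) (cross=-28.437)
ex = (C−B)/|BC| = (0.6515,-0.7587); ey = (0.7587,0.6515)
P = B + -2.29·ex + -1.21·ey = (0.2632,-0.4129)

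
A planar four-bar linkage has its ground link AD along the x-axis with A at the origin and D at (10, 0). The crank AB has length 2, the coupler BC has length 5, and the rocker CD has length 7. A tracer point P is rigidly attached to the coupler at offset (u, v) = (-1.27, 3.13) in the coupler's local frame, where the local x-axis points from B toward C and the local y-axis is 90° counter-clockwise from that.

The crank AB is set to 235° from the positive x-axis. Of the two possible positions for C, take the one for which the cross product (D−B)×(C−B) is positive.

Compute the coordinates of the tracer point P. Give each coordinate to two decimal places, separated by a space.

A=(0,0), D=(10.00,0)
B = A + 2.00·(cos235°, sin235°) = (-1.1472, -1.6383)
|BD| = 11.2669
circle(B,5.00) ∩ circle(D,7.00): a=4.5684, h=2.0322
  candidates: C₊=(3.0772,1.0366) cross=22.897; C₋=(3.6682,-2.9846) cross=-22.897
  mode + wants cross > 0 → take C=(3.0772,1.0366) (cross=22.897)
ex = (C−B)/|BC| = (0.8449,0.5350); ey = (-0.5350,0.8449)
P = B + -1.27·ex + 3.13·ey = (-3.8946,0.3267)

-3.89 0.33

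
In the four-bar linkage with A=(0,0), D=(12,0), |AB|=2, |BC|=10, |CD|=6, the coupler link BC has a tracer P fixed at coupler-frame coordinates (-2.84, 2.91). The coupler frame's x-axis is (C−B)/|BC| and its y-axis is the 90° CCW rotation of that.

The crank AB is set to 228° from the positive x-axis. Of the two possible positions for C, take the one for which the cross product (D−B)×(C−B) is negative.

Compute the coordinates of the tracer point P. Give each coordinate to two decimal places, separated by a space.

-3.13 2.17

A=(0,0), D=(12.00,0)
B = A + 2.00·(cos228°, sin228°) = (-1.3383, -1.4863)
|BD| = 13.4208
circle(B,10.00) ∩ circle(D,6.00): a=9.0948, h=4.1576
  candidates: C₊=(7.2401,3.6529) cross=55.798; C₋=(8.1610,-4.6111) cross=-55.798
  mode - wants cross < 0 → take C=(8.1610,-4.6111) (cross=-55.798)
ex = (C−B)/|BC| = (0.9499,-0.3125); ey = (0.3125,0.9499)
P = B + -2.84·ex + 2.91·ey = (-3.1267,2.1654)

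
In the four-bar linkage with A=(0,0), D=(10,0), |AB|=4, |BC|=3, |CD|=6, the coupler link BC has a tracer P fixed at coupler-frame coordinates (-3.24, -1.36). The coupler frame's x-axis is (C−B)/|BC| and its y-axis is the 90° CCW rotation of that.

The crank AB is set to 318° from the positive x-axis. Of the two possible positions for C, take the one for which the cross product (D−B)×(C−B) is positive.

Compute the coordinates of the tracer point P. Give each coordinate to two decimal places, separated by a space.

A=(0,0), D=(10.00,0)
B = A + 4.00·(cos318°, sin318°) = (2.9726, -2.6765)
|BD| = 7.5199
circle(B,3.00) ∩ circle(D,6.00): a=1.9647, h=2.2672
  candidates: C₊=(4.0017,0.1415) cross=17.049; C₋=(5.6156,-4.0959) cross=-17.049
  mode + wants cross > 0 → take C=(4.0017,0.1415) (cross=17.049)
ex = (C−B)/|BC| = (0.3430,0.9393); ey = (-0.9393,0.3430)
P = B + -3.24·ex + -1.36·ey = (3.1386,-6.1865)

3.14 -6.19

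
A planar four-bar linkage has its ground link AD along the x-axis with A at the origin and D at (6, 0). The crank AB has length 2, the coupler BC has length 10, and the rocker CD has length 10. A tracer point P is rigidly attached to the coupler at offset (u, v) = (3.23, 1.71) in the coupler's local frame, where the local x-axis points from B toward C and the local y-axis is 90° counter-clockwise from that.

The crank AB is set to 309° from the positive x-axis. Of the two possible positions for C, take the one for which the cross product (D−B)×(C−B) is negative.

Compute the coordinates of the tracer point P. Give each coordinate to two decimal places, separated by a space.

4.44 -3.35

A=(0,0), D=(6.00,0)
B = A + 2.00·(cos309°, sin309°) = (1.2586, -1.5543)
|BD| = 4.9896
circle(B,10.00) ∩ circle(D,10.00): a=2.4948, h=9.6838
  candidates: C₊=(0.6128,8.4248) cross=48.318; C₋=(6.6459,-9.9791) cross=-48.318
  mode - wants cross < 0 → take C=(6.6459,-9.9791) (cross=-48.318)
ex = (C−B)/|BC| = (0.5387,-0.8425); ey = (0.8425,0.5387)
P = B + 3.23·ex + 1.71·ey = (4.4394,-3.3543)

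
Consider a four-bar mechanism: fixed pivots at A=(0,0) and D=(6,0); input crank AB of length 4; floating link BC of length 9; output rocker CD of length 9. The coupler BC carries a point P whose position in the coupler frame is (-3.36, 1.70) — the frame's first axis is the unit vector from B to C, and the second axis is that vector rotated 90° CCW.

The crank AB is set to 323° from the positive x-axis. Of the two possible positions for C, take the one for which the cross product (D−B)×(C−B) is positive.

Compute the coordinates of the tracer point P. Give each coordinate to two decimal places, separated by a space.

3.32 -6.17

A=(0,0), D=(6.00,0)
B = A + 4.00·(cos323°, sin323°) = (3.1945, -2.4073)
|BD| = 3.6967
circle(B,9.00) ∩ circle(D,9.00): a=1.8483, h=8.8082
  candidates: C₊=(-1.1385,5.4810) cross=32.561; C₋=(10.3331,-7.8882) cross=-32.561
  mode + wants cross > 0 → take C=(-1.1385,5.4810) (cross=32.561)
ex = (C−B)/|BC| = (-0.4815,0.8765); ey = (-0.8765,-0.4815)
P = B + -3.36·ex + 1.70·ey = (3.3222,-6.1707)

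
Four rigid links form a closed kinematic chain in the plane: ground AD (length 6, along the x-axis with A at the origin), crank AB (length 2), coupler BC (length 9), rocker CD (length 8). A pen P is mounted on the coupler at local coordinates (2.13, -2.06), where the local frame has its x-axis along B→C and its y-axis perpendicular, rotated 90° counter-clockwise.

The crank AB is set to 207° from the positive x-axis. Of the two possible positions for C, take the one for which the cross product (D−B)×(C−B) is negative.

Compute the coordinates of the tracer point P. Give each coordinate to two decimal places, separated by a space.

-1.97 -3.87

A=(0,0), D=(6.00,0)
B = A + 2.00·(cos207°, sin207°) = (-1.7820, -0.9080)
|BD| = 7.8348
circle(B,9.00) ∩ circle(D,8.00): a=5.0023, h=7.4818
  candidates: C₊=(2.3195,7.1031) cross=58.618; C₋=(4.0537,-7.7596) cross=-58.618
  mode - wants cross < 0 → take C=(4.0537,-7.7596) (cross=-58.618)
ex = (C−B)/|BC| = (0.6484,-0.7613); ey = (0.7613,0.6484)
P = B + 2.13·ex + -2.06·ey = (-1.9692,-3.8653)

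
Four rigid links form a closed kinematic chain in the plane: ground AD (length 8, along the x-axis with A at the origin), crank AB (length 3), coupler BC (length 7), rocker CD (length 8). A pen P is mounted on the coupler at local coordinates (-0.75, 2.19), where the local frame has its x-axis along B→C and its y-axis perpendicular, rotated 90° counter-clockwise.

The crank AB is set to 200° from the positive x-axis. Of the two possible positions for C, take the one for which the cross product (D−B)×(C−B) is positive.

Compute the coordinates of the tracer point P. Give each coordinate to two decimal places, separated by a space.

A=(0,0), D=(8.00,0)
B = A + 3.00·(cos200°, sin200°) = (-2.8191, -1.0261)
|BD| = 10.8676
circle(B,7.00) ∩ circle(D,8.00): a=4.7437, h=5.1476
  candidates: C₊=(1.4174,4.5464) cross=55.942; C₋=(2.3894,-5.7028) cross=-55.942
  mode + wants cross > 0 → take C=(1.4174,4.5464) (cross=55.942)
ex = (C−B)/|BC| = (0.6052,0.7961); ey = (-0.7961,0.6052)
P = B + -0.75·ex + 2.19·ey = (-5.0164,-0.2977)

-5.02 -0.30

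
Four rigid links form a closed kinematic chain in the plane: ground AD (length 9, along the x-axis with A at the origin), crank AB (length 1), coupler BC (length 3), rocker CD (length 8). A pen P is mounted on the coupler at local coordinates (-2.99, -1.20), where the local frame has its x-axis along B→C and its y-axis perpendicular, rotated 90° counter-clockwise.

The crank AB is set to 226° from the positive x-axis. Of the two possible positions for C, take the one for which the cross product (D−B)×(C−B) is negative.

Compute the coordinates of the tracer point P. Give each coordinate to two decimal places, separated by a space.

-3.70 0.45

A=(0,0), D=(9.00,0)
B = A + 1.00·(cos226°, sin226°) = (-0.6947, -0.7193)
|BD| = 9.7213
circle(B,3.00) ∩ circle(D,8.00): a=2.0318, h=2.2072
  candidates: C₊=(1.1683,1.6322) cross=21.457; C₋=(1.4949,-2.7701) cross=-21.457
  mode - wants cross < 0 → take C=(1.4949,-2.7701) (cross=-21.457)
ex = (C−B)/|BC| = (0.7299,-0.6836); ey = (0.6836,0.7299)
P = B + -2.99·ex + -1.20·ey = (-3.6973,0.4488)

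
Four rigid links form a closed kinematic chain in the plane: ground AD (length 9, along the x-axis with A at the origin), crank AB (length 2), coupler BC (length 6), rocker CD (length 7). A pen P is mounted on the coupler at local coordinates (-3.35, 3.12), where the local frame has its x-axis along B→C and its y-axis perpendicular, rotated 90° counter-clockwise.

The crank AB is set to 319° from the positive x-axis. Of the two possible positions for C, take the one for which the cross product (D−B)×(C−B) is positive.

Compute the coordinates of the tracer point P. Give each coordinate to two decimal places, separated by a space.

A=(0,0), D=(9.00,0)
B = A + 2.00·(cos319°, sin319°) = (1.5094, -1.3121)
|BD| = 7.6046
circle(B,6.00) ∩ circle(D,7.00): a=2.9476, h=5.2261
  candidates: C₊=(3.5111,4.3442) cross=39.742; C₋=(5.3145,-5.9512) cross=-39.742
  mode + wants cross > 0 → take C=(3.5111,4.3442) (cross=39.742)
ex = (C−B)/|BC| = (0.3336,0.9427); ey = (-0.9427,0.3336)
P = B + -3.35·ex + 3.12·ey = (-2.5494,-3.4293)

-2.55 -3.43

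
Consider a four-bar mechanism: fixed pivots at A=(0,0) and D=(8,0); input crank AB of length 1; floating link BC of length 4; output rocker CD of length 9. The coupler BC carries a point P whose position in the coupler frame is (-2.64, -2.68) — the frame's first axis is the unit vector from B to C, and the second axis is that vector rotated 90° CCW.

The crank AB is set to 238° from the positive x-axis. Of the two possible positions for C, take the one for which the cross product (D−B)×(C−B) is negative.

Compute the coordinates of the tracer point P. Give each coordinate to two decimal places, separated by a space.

A=(0,0), D=(8.00,0)
B = A + 1.00·(cos238°, sin238°) = (-0.5299, -0.8480)
|BD| = 8.5720
circle(B,4.00) ∩ circle(D,9.00): a=0.4946, h=3.9693
  candidates: C₊=(-0.4305,3.1507) cross=34.025; C₋=(0.3549,-4.7490) cross=-34.025
  mode - wants cross < 0 → take C=(0.3549,-4.7490) (cross=-34.025)
ex = (C−B)/|BC| = (0.2212,-0.9752); ey = (0.9752,0.2212)
P = B + -2.64·ex + -2.68·ey = (-3.7275,1.1337)

-3.73 1.13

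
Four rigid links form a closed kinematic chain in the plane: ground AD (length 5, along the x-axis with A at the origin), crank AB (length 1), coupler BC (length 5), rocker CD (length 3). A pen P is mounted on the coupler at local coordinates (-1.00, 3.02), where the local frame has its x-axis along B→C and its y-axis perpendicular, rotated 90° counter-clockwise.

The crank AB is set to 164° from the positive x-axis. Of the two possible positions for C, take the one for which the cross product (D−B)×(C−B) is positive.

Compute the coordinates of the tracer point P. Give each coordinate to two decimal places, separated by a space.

A=(0,0), D=(5.00,0)
B = A + 1.00·(cos164°, sin164°) = (-0.9613, 0.2756)
|BD| = 5.9676
circle(B,5.00) ∩ circle(D,3.00): a=4.3244, h=2.5099
  candidates: C₊=(3.4744,2.5831) cross=14.978; C₋=(3.2426,-2.4313) cross=-14.978
  mode + wants cross > 0 → take C=(3.4744,2.5831) (cross=14.978)
ex = (C−B)/|BC| = (0.8871,0.4615); ey = (-0.4615,0.8871)
P = B + -1.00·ex + 3.02·ey = (-3.2421,2.4933)

-3.24 2.49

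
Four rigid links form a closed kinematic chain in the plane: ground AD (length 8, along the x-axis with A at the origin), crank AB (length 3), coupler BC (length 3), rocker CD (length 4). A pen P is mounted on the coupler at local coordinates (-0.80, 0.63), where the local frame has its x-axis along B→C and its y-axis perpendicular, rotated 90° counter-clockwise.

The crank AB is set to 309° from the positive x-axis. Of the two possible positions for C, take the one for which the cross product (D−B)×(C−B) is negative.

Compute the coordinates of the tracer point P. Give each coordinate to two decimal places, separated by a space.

1.13 -1.66

A=(0,0), D=(8.00,0)
B = A + 3.00·(cos309°, sin309°) = (1.8880, -2.3314)
|BD| = 6.5416
circle(B,3.00) ∩ circle(D,4.00): a=2.7358, h=1.2311
  candidates: C₊=(4.0053,-0.2062) cross=8.053; C₋=(4.8828,-2.5067) cross=-8.053
  mode - wants cross < 0 → take C=(4.8828,-2.5067) (cross=-8.053)
ex = (C−B)/|BC| = (0.9983,-0.0584); ey = (0.0584,0.9983)
P = B + -0.80·ex + 0.63·ey = (1.1261,-1.6558)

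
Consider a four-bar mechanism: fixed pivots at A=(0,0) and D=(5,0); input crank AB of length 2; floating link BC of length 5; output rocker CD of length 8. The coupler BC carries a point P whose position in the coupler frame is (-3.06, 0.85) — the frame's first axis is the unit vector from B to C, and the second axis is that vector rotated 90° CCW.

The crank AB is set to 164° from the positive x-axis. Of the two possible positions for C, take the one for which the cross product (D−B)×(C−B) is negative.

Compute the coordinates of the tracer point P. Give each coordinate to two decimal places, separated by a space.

-1.24 3.65

A=(0,0), D=(5.00,0)
B = A + 2.00·(cos164°, sin164°) = (-1.9225, 0.5513)
|BD| = 6.9444
circle(B,5.00) ∩ circle(D,8.00): a=0.6642, h=4.9557
  candidates: C₊=(-0.8670,5.4386) cross=34.414; C₋=(-1.6538,-4.4415) cross=-34.414
  mode - wants cross < 0 → take C=(-1.6538,-4.4415) (cross=-34.414)
ex = (C−B)/|BC| = (0.0537,-0.9986); ey = (0.9986,0.0537)
P = B + -3.06·ex + 0.85·ey = (-1.2382,3.6525)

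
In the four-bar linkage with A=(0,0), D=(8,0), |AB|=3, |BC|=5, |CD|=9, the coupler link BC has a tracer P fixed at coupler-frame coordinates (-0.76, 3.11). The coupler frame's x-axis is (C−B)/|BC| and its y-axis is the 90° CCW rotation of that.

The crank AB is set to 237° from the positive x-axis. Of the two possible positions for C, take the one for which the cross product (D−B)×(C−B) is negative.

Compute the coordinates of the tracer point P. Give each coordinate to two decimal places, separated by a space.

A=(0,0), D=(8.00,0)
B = A + 3.00·(cos237°, sin237°) = (-1.6339, -2.5160)
|BD| = 9.9570
circle(B,5.00) ∩ circle(D,9.00): a=2.1664, h=4.5063
  candidates: C₊=(-0.6765,2.3915) cross=44.869; C₋=(1.6009,-6.3286) cross=-44.869
  mode - wants cross < 0 → take C=(1.6009,-6.3286) (cross=-44.869)
ex = (C−B)/|BC| = (0.6470,-0.7625); ey = (0.7625,0.6470)
P = B + -0.76·ex + 3.11·ey = (0.2458,0.0756)

0.25 0.08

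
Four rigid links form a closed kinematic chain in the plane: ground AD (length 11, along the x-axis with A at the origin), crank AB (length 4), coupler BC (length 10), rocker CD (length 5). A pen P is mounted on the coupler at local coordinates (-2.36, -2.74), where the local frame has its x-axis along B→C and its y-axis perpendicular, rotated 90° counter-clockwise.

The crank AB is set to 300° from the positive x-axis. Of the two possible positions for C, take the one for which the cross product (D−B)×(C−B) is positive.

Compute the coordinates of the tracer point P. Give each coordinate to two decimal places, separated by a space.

2.61 -7.03

A=(0,0), D=(11.00,0)
B = A + 4.00·(cos300°, sin300°) = (2.0000, -3.4641)
|BD| = 9.6437
circle(B,10.00) ∩ circle(D,5.00): a=8.7104, h=4.9121
  candidates: C₊=(8.3645,4.2490) cross=47.371; C₋=(11.8935,-4.9195) cross=-47.371
  mode + wants cross > 0 → take C=(8.3645,4.2490) (cross=47.371)
ex = (C−B)/|BC| = (0.6365,0.7713); ey = (-0.7713,0.6365)
P = B + -2.36·ex + -2.74·ey = (2.6114,-7.0283)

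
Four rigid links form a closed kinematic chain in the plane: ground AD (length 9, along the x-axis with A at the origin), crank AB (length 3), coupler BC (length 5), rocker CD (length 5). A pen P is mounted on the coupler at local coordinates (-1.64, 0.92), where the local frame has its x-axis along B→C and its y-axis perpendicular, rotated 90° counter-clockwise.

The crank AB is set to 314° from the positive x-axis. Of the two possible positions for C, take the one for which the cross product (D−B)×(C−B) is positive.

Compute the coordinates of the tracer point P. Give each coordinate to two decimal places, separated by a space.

A=(0,0), D=(9.00,0)
B = A + 3.00·(cos314°, sin314°) = (2.0840, -2.1580)
|BD| = 7.2449
circle(B,5.00) ∩ circle(D,5.00): a=3.6224, h=3.4464
  candidates: C₊=(4.5154,2.2110) cross=24.969; C₋=(6.5686,-4.3690) cross=-24.969
  mode + wants cross > 0 → take C=(4.5154,2.2110) (cross=24.969)
ex = (C−B)/|BC| = (0.4863,0.8738); ey = (-0.8738,0.4863)
P = B + -1.64·ex + 0.92·ey = (0.4826,-3.1437)

0.48 -3.14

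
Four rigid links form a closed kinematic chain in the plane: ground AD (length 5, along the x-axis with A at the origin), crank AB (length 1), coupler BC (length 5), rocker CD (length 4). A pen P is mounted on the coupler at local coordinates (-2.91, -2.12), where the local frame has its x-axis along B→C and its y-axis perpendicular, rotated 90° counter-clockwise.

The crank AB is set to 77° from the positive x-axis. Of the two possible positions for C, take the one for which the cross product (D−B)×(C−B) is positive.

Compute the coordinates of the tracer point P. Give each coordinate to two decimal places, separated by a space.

-0.87 -2.46

A=(0,0), D=(5.00,0)
B = A + 1.00·(cos77°, sin77°) = (0.2250, 0.9744)
|BD| = 4.8734
circle(B,5.00) ∩ circle(D,4.00): a=3.3601, h=3.7027
  candidates: C₊=(4.2575,3.9305) cross=18.045; C₋=(2.7769,-3.3253) cross=-18.045
  mode + wants cross > 0 → take C=(4.2575,3.9305) (cross=18.045)
ex = (C−B)/|BC| = (0.8065,0.5912); ey = (-0.5912,0.8065)
P = B + -2.91·ex + -2.12·ey = (-0.8686,-2.4559)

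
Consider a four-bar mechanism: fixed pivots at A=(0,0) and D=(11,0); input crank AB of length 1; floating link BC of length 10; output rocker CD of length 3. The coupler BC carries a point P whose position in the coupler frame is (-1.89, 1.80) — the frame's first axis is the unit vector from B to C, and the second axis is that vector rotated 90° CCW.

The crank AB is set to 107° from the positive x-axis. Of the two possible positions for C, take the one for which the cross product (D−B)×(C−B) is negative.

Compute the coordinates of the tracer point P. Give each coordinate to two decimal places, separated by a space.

-1.48 3.28

A=(0,0), D=(11.00,0)
B = A + 1.00·(cos107°, sin107°) = (-0.2924, 0.9563)
|BD| = 11.3328
circle(B,10.00) ∩ circle(D,3.00): a=9.6813, h=2.5045
  candidates: C₊=(9.5657,2.6349) cross=28.383; C₋=(9.1431,-2.3562) cross=-28.383
  mode - wants cross < 0 → take C=(9.1431,-2.3562) (cross=-28.383)
ex = (C−B)/|BC| = (0.9435,-0.3313); ey = (0.3313,0.9435)
P = B + -1.89·ex + 1.80·ey = (-1.4794,3.2807)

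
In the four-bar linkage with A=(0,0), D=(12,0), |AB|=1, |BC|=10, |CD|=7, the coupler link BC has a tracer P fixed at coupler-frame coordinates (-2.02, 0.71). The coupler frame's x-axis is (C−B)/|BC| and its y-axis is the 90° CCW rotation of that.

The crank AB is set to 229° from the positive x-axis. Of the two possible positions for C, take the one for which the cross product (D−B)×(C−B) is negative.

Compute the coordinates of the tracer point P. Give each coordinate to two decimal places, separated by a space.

A=(0,0), D=(12.00,0)
B = A + 1.00·(cos229°, sin229°) = (-0.6561, -0.7547)
|BD| = 12.6785
circle(B,10.00) ∩ circle(D,7.00): a=8.3505, h=5.5017
  candidates: C₊=(7.3522,5.2343) cross=69.753; C₋=(8.0072,-5.7495) cross=-69.753
  mode - wants cross < 0 → take C=(8.0072,-5.7495) (cross=-69.753)
ex = (C−B)/|BC| = (0.8663,-0.4995); ey = (0.4995,0.8663)
P = B + -2.02·ex + 0.71·ey = (-2.0514,0.8693)

-2.05 0.87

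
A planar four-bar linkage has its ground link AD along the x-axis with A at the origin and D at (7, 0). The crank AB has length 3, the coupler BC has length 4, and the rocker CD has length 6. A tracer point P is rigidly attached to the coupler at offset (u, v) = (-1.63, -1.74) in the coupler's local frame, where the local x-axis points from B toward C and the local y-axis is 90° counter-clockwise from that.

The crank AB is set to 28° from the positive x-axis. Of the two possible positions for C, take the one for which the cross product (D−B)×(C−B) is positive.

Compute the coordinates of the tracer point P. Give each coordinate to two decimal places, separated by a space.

3.75 -0.71

A=(0,0), D=(7.00,0)
B = A + 3.00·(cos28°, sin28°) = (2.6488, 1.4084)
|BD| = 4.5734
circle(B,4.00) ∩ circle(D,6.00): a=0.1002, h=3.9987
  candidates: C₊=(3.9756,5.1820) cross=18.288; C₋=(1.5127,-2.4268) cross=-18.288
  mode + wants cross > 0 → take C=(3.9756,5.1820) (cross=18.288)
ex = (C−B)/|BC| = (0.3317,0.9434); ey = (-0.9434,0.3317)
P = B + -1.63·ex + -1.74·ey = (3.7497,-0.7064)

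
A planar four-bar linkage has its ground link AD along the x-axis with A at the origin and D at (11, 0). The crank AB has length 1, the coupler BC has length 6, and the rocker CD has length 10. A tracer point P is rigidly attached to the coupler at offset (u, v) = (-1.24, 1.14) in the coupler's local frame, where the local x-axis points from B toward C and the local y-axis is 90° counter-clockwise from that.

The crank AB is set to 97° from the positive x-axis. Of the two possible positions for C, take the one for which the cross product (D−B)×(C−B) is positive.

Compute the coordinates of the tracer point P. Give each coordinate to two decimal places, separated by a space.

A=(0,0), D=(11.00,0)
B = A + 1.00·(cos97°, sin97°) = (-0.1219, 0.9925)
|BD| = 11.1661
circle(B,6.00) ∩ circle(D,10.00): a=2.7172, h=5.3495
  candidates: C₊=(3.0601,6.0793) cross=59.732; C₋=(2.1091,-4.5773) cross=-59.732
  mode + wants cross > 0 → take C=(3.0601,6.0793) (cross=59.732)
ex = (C−B)/|BC| = (0.5303,0.8478); ey = (-0.8478,0.5303)
P = B + -1.24·ex + 1.14·ey = (-1.7460,0.5459)

-1.75 0.55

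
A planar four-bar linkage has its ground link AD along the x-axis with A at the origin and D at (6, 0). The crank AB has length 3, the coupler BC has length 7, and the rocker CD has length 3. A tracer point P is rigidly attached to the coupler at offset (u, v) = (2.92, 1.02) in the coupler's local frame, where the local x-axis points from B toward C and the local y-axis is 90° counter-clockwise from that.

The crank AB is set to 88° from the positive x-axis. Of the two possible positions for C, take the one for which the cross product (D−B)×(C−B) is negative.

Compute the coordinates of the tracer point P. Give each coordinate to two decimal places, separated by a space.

2.70 1.32

A=(0,0), D=(6.00,0)
B = A + 3.00·(cos88°, sin88°) = (0.1047, 2.9982)
|BD| = 6.6139
circle(B,7.00) ∩ circle(D,3.00): a=6.3309, h=2.9866
  candidates: C₊=(7.1016,2.7904) cross=19.753; C₋=(4.3939,-2.5338) cross=-19.753
  mode - wants cross < 0 → take C=(4.3939,-2.5338) (cross=-19.753)
ex = (C−B)/|BC| = (0.6127,-0.7903); ey = (0.7903,0.6127)
P = B + 2.92·ex + 1.02·ey = (2.7000,1.3155)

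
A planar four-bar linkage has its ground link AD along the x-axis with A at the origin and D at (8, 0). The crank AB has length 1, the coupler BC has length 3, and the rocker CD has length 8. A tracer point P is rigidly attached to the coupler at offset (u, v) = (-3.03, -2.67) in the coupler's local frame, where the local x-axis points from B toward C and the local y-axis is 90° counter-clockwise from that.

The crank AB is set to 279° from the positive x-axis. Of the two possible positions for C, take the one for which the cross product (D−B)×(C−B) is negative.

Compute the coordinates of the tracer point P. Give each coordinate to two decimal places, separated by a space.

A=(0,0), D=(8.00,0)
B = A + 1.00·(cos279°, sin279°) = (0.1564, -0.9877)
|BD| = 7.9055
circle(B,3.00) ∩ circle(D,8.00): a=0.4742, h=2.9623
  candidates: C₊=(0.2568,2.0106) cross=23.418; C₋=(0.9970,-3.8675) cross=-23.418
  mode - wants cross < 0 → take C=(0.9970,-3.8675) (cross=-23.418)
ex = (C−B)/|BC| = (0.2802,-0.9599); ey = (0.9599,0.2802)
P = B + -3.03·ex + -2.67·ey = (-3.2556,1.1729)

-3.26 1.17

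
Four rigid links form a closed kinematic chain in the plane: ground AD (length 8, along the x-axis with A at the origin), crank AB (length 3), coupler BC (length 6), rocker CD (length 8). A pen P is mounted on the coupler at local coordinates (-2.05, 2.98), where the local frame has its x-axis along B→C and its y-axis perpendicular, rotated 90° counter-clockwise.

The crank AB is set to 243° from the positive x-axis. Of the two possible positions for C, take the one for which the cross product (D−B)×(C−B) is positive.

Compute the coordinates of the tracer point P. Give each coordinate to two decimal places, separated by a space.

A=(0,0), D=(8.00,0)
B = A + 3.00·(cos243°, sin243°) = (-1.3620, -2.6730)
|BD| = 9.7361
circle(B,6.00) ∩ circle(D,8.00): a=3.4301, h=4.9228
  candidates: C₊=(0.5848,3.0024) cross=47.929; C₋=(3.2879,-6.4650) cross=-47.929
  mode + wants cross > 0 → take C=(0.5848,3.0024) (cross=47.929)
ex = (C−B)/|BC| = (0.3245,0.9459); ey = (-0.9459,0.3245)
P = B + -2.05·ex + 2.98·ey = (-4.8459,-3.6452)

-4.85 -3.65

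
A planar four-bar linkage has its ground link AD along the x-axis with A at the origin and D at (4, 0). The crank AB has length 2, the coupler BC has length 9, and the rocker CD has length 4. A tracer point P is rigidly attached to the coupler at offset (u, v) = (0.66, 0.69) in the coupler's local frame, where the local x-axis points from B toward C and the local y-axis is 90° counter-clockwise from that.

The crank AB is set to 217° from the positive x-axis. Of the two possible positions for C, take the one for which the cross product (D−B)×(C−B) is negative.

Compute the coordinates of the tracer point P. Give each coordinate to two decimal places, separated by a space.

-0.87 -0.59

A=(0,0), D=(4.00,0)
B = A + 2.00·(cos217°, sin217°) = (-1.5973, -1.2036)
|BD| = 5.7252
circle(B,9.00) ∩ circle(D,4.00): a=8.5392, h=2.8428
  candidates: C₊=(6.1535,3.3708) cross=16.275; C₋=(7.3488,-2.1876) cross=-16.275
  mode - wants cross < 0 → take C=(7.3488,-2.1876) (cross=-16.275)
ex = (C−B)/|BC| = (0.9940,-0.1093); ey = (0.1093,0.9940)
P = B + 0.66·ex + 0.69·ey = (-0.8658,-0.5899)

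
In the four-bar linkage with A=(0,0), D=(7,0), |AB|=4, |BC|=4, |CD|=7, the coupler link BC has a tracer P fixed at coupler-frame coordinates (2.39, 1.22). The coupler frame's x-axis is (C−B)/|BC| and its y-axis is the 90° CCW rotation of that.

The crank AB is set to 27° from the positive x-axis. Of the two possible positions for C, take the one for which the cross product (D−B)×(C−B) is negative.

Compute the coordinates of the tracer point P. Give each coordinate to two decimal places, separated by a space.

1.99 -0.36

A=(0,0), D=(7.00,0)
B = A + 4.00·(cos27°, sin27°) = (3.5640, 1.8160)
|BD| = 3.8863
circle(B,4.00) ∩ circle(D,7.00): a=-2.3025, h=3.2709
  candidates: C₊=(3.0568,5.7837) cross=12.712; C₋=(-0.0000,0.0000) cross=-12.712
  mode - wants cross < 0 → take C=(-0.0000,0.0000) (cross=-12.712)
ex = (C−B)/|BC| = (-0.8910,-0.4540); ey = (0.4540,-0.8910)
P = B + 2.39·ex + 1.22·ey = (1.9884,-0.3561)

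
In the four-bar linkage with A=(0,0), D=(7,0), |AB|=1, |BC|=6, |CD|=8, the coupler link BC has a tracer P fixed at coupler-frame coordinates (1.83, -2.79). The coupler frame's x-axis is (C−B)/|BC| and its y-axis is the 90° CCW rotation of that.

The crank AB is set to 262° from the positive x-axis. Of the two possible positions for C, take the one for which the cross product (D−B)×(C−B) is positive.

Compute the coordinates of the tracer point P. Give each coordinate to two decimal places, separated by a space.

2.88 0.42

A=(0,0), D=(7.00,0)
B = A + 1.00·(cos262°, sin262°) = (-0.1392, -0.9903)
|BD| = 7.2075
circle(B,6.00) ∩ circle(D,8.00): a=1.6613, h=5.7654
  candidates: C₊=(0.7143,4.9487) cross=41.554; C₋=(2.2986,-6.4727) cross=-41.554
  mode + wants cross > 0 → take C=(0.7143,4.9487) (cross=41.554)
ex = (C−B)/|BC| = (0.1422,0.9898); ey = (-0.9898,0.1422)
P = B + 1.83·ex + -2.79·ey = (2.8828,0.4243)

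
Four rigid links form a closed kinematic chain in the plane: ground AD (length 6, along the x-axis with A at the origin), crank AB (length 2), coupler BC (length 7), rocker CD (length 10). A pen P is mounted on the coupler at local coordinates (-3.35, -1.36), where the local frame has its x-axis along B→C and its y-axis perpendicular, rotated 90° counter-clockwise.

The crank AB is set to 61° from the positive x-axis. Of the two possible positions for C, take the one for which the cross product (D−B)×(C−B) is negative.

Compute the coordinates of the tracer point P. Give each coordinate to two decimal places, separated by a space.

A=(0,0), D=(6.00,0)
B = A + 2.00·(cos61°, sin61°) = (0.9696, 1.7492)
|BD| = 5.3258
circle(B,7.00) ∩ circle(D,10.00): a=-2.1251, h=6.6696
  candidates: C₊=(1.1531,8.7468) cross=35.521; C₋=(-3.2282,-3.8524) cross=-35.521
  mode - wants cross < 0 → take C=(-3.2282,-3.8524) (cross=-35.521)
ex = (C−B)/|BC| = (-0.5997,-0.8002); ey = (0.8002,-0.5997)
P = B + -3.35·ex + -1.36·ey = (1.8902,5.2456)

1.89 5.25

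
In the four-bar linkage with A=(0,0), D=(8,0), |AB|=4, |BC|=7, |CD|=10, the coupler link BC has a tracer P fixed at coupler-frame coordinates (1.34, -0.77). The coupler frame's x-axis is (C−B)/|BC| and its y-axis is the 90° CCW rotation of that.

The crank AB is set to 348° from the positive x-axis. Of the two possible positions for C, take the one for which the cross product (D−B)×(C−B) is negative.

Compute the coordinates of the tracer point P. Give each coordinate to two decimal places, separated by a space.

A=(0,0), D=(8.00,0)
B = A + 4.00·(cos348°, sin348°) = (3.9126, -0.8316)
|BD| = 4.1712
circle(B,7.00) ∩ circle(D,10.00): a=-4.0278, h=5.7251
  candidates: C₊=(-1.1758,3.9754) cross=23.880; C₋=(1.1071,-7.2449) cross=-23.880
  mode - wants cross < 0 → take C=(1.1071,-7.2449) (cross=-23.880)
ex = (C−B)/|BC| = (-0.4008,-0.9162); ey = (0.9162,-0.4008)
P = B + 1.34·ex + -0.77·ey = (2.6701,-1.7507)

2.67 -1.75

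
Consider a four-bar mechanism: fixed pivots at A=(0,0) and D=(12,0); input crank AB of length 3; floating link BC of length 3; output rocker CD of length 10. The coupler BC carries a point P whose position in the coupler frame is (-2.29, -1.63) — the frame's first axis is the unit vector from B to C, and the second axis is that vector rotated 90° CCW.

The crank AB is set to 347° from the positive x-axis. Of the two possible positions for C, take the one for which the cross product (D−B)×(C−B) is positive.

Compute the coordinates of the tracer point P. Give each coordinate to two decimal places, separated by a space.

5.02 -2.55

A=(0,0), D=(12.00,0)
B = A + 3.00·(cos347°, sin347°) = (2.9231, -0.6749)
|BD| = 9.1019
circle(B,3.00) ∩ circle(D,10.00): a=-0.4480, h=2.9664
  candidates: C₊=(2.2564,2.2501) cross=27.000; C₋=(2.6963,-3.6663) cross=-27.000
  mode + wants cross > 0 → take C=(2.2564,2.2501) (cross=27.000)
ex = (C−B)/|BC| = (-0.2222,0.9750); ey = (-0.9750,-0.2222)
P = B + -2.29·ex + -1.63·ey = (5.0212,-2.5454)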